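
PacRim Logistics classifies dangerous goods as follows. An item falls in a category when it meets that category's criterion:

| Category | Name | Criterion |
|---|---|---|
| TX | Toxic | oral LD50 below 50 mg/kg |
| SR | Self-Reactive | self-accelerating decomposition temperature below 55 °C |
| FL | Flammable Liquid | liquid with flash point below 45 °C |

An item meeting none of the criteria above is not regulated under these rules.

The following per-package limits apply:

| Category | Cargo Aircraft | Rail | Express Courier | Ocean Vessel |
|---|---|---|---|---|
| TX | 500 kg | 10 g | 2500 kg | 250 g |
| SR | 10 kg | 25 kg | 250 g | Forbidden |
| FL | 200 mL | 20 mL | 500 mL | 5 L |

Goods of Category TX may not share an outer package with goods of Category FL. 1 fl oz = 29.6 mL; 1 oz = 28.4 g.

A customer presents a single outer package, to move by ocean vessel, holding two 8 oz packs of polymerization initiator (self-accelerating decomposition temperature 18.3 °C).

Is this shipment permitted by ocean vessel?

With self-accelerating decomposition temperature 18.3 °C (< 55 °C), the polymerization initiator falls in Category SR.
Category SR quantity: two 8 oz packs = 454.4 g.
Category SR is Forbidden by ocean vessel.

No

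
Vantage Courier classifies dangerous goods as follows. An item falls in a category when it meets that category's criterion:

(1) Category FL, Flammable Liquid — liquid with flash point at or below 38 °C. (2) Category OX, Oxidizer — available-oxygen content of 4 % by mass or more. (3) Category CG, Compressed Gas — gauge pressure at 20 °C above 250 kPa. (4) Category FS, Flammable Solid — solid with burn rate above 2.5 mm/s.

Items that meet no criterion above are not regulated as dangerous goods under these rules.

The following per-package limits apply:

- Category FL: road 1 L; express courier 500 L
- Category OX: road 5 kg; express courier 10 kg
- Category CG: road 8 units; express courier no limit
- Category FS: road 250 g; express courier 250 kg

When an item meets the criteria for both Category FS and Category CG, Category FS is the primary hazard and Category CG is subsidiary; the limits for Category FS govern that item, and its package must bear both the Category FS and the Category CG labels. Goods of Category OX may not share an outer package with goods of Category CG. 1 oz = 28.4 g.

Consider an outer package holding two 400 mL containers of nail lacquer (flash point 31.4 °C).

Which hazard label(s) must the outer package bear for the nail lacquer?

With flash point 31.4 °C (≤ 38 °C), the nail lacquer falls in Category FL.
Only the Category FL label is required.

Category FL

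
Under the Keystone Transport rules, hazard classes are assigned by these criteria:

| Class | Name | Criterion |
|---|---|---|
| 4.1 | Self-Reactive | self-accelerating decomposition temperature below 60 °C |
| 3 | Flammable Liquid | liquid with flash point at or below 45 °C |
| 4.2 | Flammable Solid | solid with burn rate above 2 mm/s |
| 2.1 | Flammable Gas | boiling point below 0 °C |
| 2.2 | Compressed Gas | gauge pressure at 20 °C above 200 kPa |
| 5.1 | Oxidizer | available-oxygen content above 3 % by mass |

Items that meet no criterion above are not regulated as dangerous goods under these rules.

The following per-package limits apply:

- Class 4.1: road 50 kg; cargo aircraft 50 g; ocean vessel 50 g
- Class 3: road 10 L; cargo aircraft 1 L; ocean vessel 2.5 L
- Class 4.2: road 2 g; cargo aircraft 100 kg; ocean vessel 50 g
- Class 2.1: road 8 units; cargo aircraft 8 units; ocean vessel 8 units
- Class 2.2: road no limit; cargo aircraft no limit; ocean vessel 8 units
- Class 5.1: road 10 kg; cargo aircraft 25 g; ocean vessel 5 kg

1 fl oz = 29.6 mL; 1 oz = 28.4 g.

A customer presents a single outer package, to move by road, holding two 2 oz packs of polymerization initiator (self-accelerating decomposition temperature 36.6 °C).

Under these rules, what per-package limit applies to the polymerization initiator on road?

Polymerization initiator: self-accelerating decomposition temperature 36.6 °C < 60 °C → Class 4.1 (Self-Reactive).
The road limit for Class 4.1 is 50 kg.

50 kg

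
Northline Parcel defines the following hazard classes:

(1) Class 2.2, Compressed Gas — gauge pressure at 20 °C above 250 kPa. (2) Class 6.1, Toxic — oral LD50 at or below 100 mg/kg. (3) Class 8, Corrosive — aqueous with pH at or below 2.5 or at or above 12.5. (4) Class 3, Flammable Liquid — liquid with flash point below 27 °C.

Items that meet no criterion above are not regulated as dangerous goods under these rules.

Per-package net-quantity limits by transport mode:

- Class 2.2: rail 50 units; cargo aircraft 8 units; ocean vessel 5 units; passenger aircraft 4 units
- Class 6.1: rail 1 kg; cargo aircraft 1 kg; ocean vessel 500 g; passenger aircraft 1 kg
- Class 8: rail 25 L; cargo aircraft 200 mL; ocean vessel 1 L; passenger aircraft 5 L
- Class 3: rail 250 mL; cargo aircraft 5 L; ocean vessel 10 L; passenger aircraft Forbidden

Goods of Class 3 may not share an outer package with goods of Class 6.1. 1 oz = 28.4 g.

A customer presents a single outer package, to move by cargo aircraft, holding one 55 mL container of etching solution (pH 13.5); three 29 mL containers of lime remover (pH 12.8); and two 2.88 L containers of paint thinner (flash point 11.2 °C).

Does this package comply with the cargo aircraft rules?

pH 13.5 meets the Class 8 criterion (Corrosive), so the etching solution is Class 8.
pH 12.8 meets the Class 8 criterion (Corrosive), so the lime remover is Class 8.
Paint thinner: flash point 11.2 °C < 27 °C → Class 3 (Flammable Liquid).
Class 8 net quantity: 55 mL + (three 29 mL containers = 87 mL) = 142 mL.
That is within the Class 8 cargo aircraft limit of 200 mL.
Class 3 quantity: two 2.88 L containers = 5.76 L.
5.76 L exceeds the cargo aircraft limit of 5 L for Class 3.
The segregation rule (Class 3 with Class 6.1) does not apply to Class 8 with Class 3.

No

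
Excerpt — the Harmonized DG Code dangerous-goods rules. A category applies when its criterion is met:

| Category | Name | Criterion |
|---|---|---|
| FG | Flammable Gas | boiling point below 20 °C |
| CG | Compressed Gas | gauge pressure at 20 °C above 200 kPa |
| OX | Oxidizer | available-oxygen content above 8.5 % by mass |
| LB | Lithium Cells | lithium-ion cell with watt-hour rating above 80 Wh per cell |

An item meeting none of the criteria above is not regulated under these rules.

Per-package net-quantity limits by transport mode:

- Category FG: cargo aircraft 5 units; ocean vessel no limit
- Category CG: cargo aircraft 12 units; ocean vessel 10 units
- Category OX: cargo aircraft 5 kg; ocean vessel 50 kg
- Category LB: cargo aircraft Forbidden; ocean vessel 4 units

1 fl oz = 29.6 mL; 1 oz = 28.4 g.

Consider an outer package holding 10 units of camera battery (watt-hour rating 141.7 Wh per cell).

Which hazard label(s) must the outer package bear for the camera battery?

Watt-hour rating 141.7 Wh per cell meets the Category LB criterion (Lithium Cells), so the camera battery is Category LB.
Only the Category LB label is required.

Category LB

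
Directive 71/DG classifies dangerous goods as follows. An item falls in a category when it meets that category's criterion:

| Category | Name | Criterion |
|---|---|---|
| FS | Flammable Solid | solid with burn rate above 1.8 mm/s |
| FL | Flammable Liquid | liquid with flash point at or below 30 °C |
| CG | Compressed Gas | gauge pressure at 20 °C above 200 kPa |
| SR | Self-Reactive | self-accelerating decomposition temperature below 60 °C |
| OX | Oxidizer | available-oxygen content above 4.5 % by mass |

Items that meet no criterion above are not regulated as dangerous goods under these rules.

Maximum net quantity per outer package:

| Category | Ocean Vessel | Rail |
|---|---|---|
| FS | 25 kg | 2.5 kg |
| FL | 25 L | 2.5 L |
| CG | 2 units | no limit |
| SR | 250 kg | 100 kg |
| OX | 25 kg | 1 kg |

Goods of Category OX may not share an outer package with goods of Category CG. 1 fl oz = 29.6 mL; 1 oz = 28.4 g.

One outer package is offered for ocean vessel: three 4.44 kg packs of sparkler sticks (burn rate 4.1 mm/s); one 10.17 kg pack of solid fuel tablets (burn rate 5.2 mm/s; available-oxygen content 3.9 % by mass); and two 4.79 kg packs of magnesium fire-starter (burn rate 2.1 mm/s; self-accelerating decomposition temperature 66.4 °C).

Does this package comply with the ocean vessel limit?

Burn rate 4.1 mm/s meets the Category FS criterion (Flammable Solid), so the sparkler sticks are Category FS.
With burn rate 5.2 mm/s (> 1.8 mm/s), the solid fuel tablets fall in Category FS.
The magnesium fire-starter has burn rate 2.1 mm/s, which is > 1.8 mm/s, so it is Category FS (Flammable Solid).
Total Category FS: (three 4.44 kg packs = 13.32 kg) + 10.17 kg + (two 4.79 kg packs = 9.58 kg) = 33.07 kg.
33.07 kg > 25 kg (ocean vessel limit, Category FS) — over the limit.

No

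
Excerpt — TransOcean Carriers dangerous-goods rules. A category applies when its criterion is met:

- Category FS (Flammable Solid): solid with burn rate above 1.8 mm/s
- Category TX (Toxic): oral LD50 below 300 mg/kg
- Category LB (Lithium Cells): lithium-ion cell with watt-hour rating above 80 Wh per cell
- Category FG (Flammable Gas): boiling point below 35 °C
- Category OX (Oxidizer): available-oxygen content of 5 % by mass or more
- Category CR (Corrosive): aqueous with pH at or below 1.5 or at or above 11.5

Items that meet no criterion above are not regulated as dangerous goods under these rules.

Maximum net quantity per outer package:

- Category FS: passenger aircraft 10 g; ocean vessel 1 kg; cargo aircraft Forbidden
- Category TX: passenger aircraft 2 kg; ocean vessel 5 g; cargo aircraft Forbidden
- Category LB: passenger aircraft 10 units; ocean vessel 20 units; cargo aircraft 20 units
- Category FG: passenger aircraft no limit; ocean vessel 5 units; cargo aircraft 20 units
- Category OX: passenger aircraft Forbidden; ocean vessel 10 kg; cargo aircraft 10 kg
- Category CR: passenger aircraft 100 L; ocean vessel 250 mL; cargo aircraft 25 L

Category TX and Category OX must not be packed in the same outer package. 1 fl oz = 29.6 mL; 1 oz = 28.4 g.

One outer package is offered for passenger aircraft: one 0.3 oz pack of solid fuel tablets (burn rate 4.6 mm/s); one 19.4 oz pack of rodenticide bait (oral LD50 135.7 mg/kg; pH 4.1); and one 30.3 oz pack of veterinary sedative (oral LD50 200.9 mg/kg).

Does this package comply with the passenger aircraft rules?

Yes

With burn rate 4.6 mm/s (> 1.8 mm/s), the solid fuel tablets fall in Category FS.
The rodenticide bait has oral LD50 135.7 mg/kg, which is < 300 mg/kg, so it is Category TX (Toxic).
With oral LD50 200.9 mg/kg (< 300 mg/kg), the veterinary sedative falls in Category TX.
Total Category TX: (one 19.4 oz pack = 550.96 g) + (one 30.3 oz pack = 860.52 g) = 1411.48 g.
That is within the Category TX passenger aircraft limit of 2 kg.
Category FS quantity: one 0.3 oz pack = 8.52 g.
That is within the Category FS passenger aircraft limit of 10 g.
The segregation rule (Category TX with Category OX) does not apply to Category TX with Category FS.
Every hazard category is within its passenger aircraft limit and no segregation rule is violated.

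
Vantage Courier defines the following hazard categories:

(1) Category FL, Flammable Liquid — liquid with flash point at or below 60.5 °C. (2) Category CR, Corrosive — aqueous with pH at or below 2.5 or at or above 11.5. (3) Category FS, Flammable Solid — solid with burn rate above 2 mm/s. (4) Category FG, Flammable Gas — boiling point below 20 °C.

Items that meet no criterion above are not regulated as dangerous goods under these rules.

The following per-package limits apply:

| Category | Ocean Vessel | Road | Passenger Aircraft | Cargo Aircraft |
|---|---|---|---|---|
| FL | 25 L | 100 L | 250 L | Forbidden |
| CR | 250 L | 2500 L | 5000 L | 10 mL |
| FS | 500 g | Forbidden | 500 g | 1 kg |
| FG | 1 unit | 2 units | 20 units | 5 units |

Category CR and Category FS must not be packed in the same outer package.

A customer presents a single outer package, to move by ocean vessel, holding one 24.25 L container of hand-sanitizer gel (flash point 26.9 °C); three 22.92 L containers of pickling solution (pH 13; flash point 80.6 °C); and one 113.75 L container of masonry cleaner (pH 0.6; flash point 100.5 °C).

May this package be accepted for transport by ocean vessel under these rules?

The hand-sanitizer gel has flash point 26.9 °C, which is ≤ 60.5 °C, so it is Category FL (Flammable Liquid).
Pickling solution: pH 13 ≥ 11.5 → Category CR (Corrosive).
With pH 0.6 (≤ 2.5), the masonry cleaner falls in Category CR.
Total Category CR: (three 22.92 L containers = 68.76 L) + 113.75 L = 182.51 L.
182.51 L ≤ 250 L (ocean vessel limit, Category CR) — within limit.
Category FL quantity: 24.25 L.
24.25 L is within the ocean vessel limit of 25 L for Category FL.
The segregation rule (Category CR with Category FS) does not apply to Category CR with Category FL.
Every hazard category is within its ocean vessel limit and no segregation rule is violated.

Yes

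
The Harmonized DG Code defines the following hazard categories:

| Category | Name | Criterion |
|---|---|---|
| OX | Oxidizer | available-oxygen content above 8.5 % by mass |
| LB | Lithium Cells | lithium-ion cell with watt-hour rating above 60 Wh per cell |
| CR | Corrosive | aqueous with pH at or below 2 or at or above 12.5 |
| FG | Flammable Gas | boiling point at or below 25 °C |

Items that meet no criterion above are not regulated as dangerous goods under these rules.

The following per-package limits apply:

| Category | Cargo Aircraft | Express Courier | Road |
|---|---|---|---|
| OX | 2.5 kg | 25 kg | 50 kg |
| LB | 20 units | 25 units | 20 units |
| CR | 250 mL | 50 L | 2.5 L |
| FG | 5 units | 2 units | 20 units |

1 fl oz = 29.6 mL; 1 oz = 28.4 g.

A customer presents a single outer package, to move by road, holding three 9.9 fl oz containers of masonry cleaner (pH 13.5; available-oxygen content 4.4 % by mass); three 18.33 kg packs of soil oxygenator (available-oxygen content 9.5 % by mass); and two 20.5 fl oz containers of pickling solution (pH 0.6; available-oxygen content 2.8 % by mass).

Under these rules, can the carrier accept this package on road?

No

The masonry cleaner has pH 13.5, which is ≥ 12.5, so it is Category CR (Corrosive).
The soil oxygenator has available-oxygen content 9.5 % by mass, which is > 8.5 % by mass, so it is Category OX (Oxidizer).
The pickling solution has pH 0.6, which is ≤ 2, so it is Category CR (Corrosive).
Category OX quantity: three 18.33 kg packs = 54.99 kg.
54.99 kg exceeds the road limit of 50 kg for Category OX.
Category CR net quantity: (three 9.9 fl oz containers = 879.12 mL) + (two 20.5 fl oz containers = 1213.6 mL) = 2092.72 mL.
That is within the Category CR road limit of 2.5 L.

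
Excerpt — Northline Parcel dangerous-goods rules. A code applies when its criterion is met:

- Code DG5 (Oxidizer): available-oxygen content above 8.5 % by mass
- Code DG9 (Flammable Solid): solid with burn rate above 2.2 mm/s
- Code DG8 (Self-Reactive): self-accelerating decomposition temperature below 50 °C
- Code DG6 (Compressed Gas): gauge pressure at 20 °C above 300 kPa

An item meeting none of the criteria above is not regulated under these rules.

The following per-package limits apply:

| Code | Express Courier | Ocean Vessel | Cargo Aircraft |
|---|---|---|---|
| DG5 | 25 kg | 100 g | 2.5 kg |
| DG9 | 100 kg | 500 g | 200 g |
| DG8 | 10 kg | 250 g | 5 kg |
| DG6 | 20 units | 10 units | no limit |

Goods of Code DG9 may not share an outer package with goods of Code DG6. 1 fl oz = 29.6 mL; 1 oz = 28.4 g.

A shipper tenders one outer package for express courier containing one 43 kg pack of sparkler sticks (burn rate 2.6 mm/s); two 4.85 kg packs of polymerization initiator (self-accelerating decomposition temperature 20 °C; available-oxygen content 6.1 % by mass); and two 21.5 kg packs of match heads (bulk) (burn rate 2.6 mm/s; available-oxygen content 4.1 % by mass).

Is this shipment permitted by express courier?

Yes

Sparkler sticks: burn rate 2.6 mm/s > 2.2 mm/s → Code DG9 (Flammable Solid).
The polymerization initiator has self-accelerating decomposition temperature 20 °C, which is < 50 °C, so it is Code DG8 (Self-Reactive).
Match heads (bulk): burn rate 2.6 mm/s > 2.2 mm/s → Code DG9 (Flammable Solid).
Total Code DG9: 43 kg + (two 21.5 kg packs = 43 kg) = 86 kg.
86 kg is within the express courier limit of 100 kg for Code DG9.
Code DG8 quantity: two 4.85 kg packs = 9.7 kg.
9.7 kg ≤ 10 kg (express courier limit, Code DG8) — within limit.
The segregation rule (Code DG9 with Code DG6) does not apply to Code DG9 with Code DG8.
Every hazard code is within its express courier limit and no segregation rule is violated.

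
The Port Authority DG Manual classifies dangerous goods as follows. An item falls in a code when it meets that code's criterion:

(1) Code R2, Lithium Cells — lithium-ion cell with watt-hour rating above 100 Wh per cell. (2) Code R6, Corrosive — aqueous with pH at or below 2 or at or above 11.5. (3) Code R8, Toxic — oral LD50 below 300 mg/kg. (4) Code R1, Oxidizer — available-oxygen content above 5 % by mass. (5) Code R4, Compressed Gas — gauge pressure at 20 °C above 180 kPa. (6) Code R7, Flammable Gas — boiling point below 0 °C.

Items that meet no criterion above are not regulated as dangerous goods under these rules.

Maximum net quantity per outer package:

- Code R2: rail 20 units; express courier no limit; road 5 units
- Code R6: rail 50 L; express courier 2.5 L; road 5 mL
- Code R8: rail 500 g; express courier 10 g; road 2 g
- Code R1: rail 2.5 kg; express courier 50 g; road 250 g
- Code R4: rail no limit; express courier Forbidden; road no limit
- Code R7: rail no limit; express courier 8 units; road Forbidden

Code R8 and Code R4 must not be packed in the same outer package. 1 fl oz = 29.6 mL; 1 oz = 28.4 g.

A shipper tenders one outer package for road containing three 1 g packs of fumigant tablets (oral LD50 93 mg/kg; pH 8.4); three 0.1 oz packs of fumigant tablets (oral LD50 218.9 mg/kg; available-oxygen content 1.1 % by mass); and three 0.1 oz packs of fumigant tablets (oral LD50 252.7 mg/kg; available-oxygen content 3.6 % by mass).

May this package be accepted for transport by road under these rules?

No

Fumigant tablets: oral LD50 93 mg/kg < 300 mg/kg → Code R8 (Toxic).
Oral LD50 218.9 mg/kg meets the Code R8 criterion (Toxic), so the fumigant tablets are Code R8.
The fumigant tablets have oral LD50 252.7 mg/kg, which is < 300 mg/kg, so they are Code R8 (Toxic).
Total Code R8: (three 1 g packs = 3 g) + (three 0.1 oz packs = 8.52 g) + (three 0.1 oz packs = 8.52 g) = 20.04 g.
That exceeds the Code R8 road limit of 2 g.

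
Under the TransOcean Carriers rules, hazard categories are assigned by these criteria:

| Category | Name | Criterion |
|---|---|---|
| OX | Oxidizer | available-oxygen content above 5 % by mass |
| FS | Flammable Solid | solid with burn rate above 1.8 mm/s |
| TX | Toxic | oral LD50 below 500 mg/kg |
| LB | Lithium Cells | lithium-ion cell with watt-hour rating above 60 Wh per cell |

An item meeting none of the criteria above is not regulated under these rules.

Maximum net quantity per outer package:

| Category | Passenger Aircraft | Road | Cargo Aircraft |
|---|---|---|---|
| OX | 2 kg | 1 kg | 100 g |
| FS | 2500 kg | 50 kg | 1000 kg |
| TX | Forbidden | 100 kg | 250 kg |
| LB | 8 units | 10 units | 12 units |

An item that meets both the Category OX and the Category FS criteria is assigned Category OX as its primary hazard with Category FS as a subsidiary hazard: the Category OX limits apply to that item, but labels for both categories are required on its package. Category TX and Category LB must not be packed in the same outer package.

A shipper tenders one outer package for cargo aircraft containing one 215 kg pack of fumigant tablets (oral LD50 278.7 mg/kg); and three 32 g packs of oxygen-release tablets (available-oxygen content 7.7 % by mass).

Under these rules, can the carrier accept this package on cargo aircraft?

Yes

With oral LD50 278.7 mg/kg (< 500 mg/kg), the fumigant tablets fall in Category TX.
The oxygen-release tablets have available-oxygen content 7.7 % by mass, which is > 5 % by mass, so they are Category OX (Oxidizer).
Category TX quantity: 215 kg.
215 kg is within the cargo aircraft limit of 250 kg for Category TX.
Category OX quantity: three 32 g packs = 96 g.
96 g ≤ 100 g (cargo aircraft limit, Category OX) — within limit.
The segregation rule (Category TX with Category LB) does not apply to Category TX with Category OX.
Every hazard category is within its cargo aircraft limit and no segregation rule is violated.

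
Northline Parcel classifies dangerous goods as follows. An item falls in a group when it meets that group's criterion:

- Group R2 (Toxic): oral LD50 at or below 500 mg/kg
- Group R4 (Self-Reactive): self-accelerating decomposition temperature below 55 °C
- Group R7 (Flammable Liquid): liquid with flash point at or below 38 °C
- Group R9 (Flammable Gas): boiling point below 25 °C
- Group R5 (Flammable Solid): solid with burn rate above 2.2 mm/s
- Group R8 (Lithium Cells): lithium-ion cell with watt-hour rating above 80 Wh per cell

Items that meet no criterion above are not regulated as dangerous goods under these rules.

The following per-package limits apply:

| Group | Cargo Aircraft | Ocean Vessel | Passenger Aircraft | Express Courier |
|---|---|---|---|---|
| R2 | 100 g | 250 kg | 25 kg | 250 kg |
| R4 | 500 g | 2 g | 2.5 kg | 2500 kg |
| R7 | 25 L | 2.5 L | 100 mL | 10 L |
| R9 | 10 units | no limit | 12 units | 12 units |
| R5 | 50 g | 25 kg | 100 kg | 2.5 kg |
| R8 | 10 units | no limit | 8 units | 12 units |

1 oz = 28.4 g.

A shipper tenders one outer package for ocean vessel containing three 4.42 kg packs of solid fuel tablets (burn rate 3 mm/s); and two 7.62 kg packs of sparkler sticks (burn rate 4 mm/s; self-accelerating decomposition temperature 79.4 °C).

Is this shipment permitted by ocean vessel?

No

Solid fuel tablets: burn rate 3 mm/s > 2.2 mm/s → Group R5 (Flammable Solid).
The sparkler sticks have burn rate 4 mm/s, which is > 2.2 mm/s, so they are Group R5 (Flammable Solid).
Group R5 net quantity: (three 4.42 kg packs = 13.26 kg) + (two 7.62 kg packs = 15.24 kg) = 28.5 kg.
28.5 kg > 25 kg (ocean vessel limit, Group R5) — over the limit.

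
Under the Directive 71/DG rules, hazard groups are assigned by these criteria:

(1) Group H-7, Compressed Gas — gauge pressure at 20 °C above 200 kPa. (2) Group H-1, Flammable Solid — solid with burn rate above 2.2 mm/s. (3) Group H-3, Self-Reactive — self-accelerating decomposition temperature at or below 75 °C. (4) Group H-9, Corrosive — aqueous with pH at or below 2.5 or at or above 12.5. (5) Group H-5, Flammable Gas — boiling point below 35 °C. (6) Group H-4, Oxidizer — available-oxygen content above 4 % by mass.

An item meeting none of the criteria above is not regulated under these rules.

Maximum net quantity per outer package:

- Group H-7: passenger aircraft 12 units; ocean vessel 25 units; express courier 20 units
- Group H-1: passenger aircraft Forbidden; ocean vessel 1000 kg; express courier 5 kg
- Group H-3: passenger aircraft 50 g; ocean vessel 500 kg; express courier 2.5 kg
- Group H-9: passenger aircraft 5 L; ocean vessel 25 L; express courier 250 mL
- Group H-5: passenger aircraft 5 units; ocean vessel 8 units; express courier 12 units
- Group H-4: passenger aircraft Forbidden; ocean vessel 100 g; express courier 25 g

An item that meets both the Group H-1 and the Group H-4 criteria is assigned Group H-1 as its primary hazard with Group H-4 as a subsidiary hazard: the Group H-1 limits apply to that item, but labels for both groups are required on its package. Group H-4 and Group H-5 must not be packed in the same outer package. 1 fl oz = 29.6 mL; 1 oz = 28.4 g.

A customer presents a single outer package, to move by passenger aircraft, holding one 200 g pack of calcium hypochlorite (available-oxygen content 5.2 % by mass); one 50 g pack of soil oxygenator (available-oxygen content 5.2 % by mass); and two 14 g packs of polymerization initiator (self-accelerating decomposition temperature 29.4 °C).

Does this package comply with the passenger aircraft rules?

No

The calcium hypochlorite has available-oxygen content 5.2 % by mass, which is > 4 % by mass, so it is Group H-4 (Oxidizer).
The soil oxygenator has available-oxygen content 5.2 % by mass, which is > 4 % by mass, so it is Group H-4 (Oxidizer).
With self-accelerating decomposition temperature 29.4 °C (≤ 75 °C), the polymerization initiator falls in Group H-3.
Total Group H-4: 200 g + 50 g = 250 g.
Group H-4 is Forbidden by passenger aircraft.
Group H-3 quantity: two 14 g packs = 28 g.
That is within the Group H-3 passenger aircraft limit of 50 g.
The segregation rule (Group H-4 with Group H-5) does not apply to Group H-4 with Group H-3.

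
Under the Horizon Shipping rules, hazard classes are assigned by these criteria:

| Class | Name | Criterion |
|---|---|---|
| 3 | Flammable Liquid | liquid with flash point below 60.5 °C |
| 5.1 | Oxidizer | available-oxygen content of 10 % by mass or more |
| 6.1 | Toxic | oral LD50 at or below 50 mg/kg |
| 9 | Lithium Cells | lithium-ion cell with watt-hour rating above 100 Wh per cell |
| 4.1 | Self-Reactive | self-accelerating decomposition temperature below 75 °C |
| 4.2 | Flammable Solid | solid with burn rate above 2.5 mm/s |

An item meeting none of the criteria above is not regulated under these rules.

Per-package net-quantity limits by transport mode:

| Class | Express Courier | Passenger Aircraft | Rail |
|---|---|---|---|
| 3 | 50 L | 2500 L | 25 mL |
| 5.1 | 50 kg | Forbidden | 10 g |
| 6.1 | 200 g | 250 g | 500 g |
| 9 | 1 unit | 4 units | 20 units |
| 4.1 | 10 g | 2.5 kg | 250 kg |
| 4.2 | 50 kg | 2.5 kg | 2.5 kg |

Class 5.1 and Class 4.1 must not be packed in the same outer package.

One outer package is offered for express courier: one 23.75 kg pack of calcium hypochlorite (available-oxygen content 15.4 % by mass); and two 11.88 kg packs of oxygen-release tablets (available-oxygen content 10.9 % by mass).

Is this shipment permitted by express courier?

Yes

Calcium hypochlorite: available-oxygen content 15.4 % by mass ≥ 10 % by mass → Class 5.1 (Oxidizer).
With available-oxygen content 10.9 % by mass (≥ 10 % by mass), the oxygen-release tablets fall in Class 5.1.
Class 5.1 net quantity: 23.75 kg + (two 11.88 kg packs = 23.76 kg) = 47.51 kg.
47.51 kg ≤ 50 kg (express courier limit, Class 5.1) — within limit.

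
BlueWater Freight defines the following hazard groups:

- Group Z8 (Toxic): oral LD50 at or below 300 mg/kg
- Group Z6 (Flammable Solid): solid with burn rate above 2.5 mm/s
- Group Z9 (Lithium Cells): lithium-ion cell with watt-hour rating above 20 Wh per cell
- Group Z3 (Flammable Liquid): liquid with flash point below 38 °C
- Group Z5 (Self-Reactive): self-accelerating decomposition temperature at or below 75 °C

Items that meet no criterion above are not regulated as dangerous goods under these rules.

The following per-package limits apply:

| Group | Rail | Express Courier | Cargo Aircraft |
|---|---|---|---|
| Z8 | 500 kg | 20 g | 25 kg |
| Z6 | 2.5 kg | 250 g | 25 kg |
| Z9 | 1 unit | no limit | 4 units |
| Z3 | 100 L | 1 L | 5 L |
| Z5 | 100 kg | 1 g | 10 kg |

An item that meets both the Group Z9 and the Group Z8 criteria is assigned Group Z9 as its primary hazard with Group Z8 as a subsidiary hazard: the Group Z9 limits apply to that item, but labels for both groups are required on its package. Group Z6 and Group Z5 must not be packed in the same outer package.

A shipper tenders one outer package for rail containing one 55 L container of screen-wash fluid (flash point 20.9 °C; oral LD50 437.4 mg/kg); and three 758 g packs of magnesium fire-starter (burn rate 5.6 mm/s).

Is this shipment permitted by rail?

Screen-wash fluid: flash point 20.9 °C < 38 °C → Group Z3 (Flammable Liquid).
Magnesium fire-starter: burn rate 5.6 mm/s > 2.5 mm/s → Group Z6 (Flammable Solid).
Group Z6 quantity: three 758 g packs = 2.274 kg.
2.274 kg ≤ 2.5 kg (rail limit, Group Z6) — within limit.
Group Z3 quantity: 55 L.
55 L ≤ 100 L (rail limit, Group Z3) — within limit.
The segregation rule (Group Z6 with Group Z5) does not apply to Group Z6 with Group Z3.
Every hazard group is within its rail limit and no segregation rule is violated.

Yes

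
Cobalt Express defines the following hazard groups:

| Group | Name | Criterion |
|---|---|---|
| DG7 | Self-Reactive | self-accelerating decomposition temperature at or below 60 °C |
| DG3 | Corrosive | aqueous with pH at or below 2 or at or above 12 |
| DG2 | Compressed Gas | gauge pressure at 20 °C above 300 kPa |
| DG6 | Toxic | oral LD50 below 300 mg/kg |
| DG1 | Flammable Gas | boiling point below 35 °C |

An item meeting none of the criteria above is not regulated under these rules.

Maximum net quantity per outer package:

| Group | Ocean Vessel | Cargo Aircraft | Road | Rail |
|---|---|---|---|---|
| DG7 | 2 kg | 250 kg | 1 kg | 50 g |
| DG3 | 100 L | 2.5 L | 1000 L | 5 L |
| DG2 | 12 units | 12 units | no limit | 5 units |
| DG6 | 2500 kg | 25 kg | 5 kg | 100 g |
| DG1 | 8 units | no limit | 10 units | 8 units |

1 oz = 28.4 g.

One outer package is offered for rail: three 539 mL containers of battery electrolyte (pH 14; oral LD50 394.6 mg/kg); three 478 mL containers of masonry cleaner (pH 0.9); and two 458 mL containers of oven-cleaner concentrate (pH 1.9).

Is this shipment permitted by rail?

The battery electrolyte has pH 14, which is ≥ 12, so it is Group DG3 (Corrosive).
pH 0.9 meets the Group DG3 criterion (Corrosive), so the masonry cleaner is Group DG3.
pH 1.9 meets the Group DG3 criterion (Corrosive), so the oven-cleaner concentrate is Group DG3.
Group DG3 net quantity: (three 539 mL containers = 1.617 L) + (three 478 mL containers = 1.434 L) + (two 458 mL containers = 916 mL) = 3.967 L.
That is within the Group DG3 rail limit of 5 L.

Yes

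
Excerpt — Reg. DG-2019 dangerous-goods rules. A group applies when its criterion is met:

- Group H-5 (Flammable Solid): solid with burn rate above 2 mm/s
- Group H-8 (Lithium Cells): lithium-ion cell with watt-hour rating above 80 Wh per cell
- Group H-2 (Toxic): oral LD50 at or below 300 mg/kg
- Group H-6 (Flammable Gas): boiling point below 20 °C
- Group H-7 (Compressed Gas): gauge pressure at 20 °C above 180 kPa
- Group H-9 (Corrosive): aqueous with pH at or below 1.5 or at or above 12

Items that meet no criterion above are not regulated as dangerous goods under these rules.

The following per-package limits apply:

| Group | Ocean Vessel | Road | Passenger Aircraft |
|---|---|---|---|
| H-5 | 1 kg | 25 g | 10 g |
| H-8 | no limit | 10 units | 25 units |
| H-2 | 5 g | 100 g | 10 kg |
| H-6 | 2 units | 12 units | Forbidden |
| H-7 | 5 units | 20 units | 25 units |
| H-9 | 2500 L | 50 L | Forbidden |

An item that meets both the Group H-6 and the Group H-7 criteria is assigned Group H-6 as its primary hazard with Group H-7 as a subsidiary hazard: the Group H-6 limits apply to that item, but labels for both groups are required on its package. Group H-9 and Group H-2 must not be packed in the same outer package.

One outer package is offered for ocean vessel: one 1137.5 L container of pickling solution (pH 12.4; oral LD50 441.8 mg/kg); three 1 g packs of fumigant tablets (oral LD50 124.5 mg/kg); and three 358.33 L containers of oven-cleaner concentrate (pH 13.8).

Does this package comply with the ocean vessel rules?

Pickling solution: pH 12.4 ≥ 12 → Group H-9 (Corrosive).
Oral LD50 124.5 mg/kg meets the Group H-2 criterion (Toxic), so the fumigant tablets are Group H-2.
Oven-cleaner concentrate: pH 13.8 ≥ 12 → Group H-9 (Corrosive).
Group H-9 net quantity: 1137.5 L + (three 358.33 L containers = 1074.99 L) = 2212.49 L.
2212.49 L ≤ 2500 L (ocean vessel limit, Group H-9) — within limit.
Group H-2 quantity: three 1 g packs = 3 g.
3 g ≤ 5 g (ocean vessel limit, Group H-2) — within limit.
Group H-9 and Group H-2 may not share an outer package.

No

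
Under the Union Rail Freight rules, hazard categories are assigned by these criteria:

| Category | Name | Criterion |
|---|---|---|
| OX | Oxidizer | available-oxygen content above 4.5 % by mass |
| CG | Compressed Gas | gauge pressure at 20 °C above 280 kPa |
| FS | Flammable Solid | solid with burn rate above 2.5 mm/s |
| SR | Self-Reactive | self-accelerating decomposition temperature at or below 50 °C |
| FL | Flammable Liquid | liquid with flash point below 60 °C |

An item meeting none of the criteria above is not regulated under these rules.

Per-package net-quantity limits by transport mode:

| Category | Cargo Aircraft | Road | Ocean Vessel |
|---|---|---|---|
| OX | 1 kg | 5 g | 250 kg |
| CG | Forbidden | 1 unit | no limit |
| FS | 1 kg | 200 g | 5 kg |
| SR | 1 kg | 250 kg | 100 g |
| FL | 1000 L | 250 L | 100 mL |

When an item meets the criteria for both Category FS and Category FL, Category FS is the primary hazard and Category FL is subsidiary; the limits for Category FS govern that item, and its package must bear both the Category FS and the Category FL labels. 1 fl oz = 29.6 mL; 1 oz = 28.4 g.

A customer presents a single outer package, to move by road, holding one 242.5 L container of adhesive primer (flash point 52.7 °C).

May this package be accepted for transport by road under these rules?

Yes

The adhesive primer has flash point 52.7 °C, which is < 60 °C, so it is Category FL (Flammable Liquid).
Category FL quantity: 242.5 L.
242.5 L ≤ 250 L (road limit, Category FL) — within limit.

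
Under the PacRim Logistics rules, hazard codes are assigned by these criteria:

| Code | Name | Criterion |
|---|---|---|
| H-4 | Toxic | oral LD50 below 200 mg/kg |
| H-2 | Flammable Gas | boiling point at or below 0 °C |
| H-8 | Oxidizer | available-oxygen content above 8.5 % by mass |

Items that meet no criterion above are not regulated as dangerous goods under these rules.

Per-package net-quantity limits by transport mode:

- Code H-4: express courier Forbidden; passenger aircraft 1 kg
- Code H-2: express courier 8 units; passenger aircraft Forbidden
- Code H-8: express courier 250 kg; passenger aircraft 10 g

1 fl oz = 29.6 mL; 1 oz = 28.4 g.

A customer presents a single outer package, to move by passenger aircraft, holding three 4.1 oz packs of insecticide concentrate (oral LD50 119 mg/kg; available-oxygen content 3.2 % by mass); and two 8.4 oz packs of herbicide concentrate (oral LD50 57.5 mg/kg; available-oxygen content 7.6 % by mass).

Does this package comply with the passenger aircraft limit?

The insecticide concentrate has oral LD50 119 mg/kg, which is < 200 mg/kg, so it is Code H-4 (Toxic).
With oral LD50 57.5 mg/kg (< 200 mg/kg), the herbicide concentrate falls in Code H-4.
Total Code H-4: (three 4.1 oz packs = 349.32 g) + (two 8.4 oz packs = 477.12 g) = 826.44 g.
That is within the Code H-4 passenger aircraft limit of 1 kg.

Yes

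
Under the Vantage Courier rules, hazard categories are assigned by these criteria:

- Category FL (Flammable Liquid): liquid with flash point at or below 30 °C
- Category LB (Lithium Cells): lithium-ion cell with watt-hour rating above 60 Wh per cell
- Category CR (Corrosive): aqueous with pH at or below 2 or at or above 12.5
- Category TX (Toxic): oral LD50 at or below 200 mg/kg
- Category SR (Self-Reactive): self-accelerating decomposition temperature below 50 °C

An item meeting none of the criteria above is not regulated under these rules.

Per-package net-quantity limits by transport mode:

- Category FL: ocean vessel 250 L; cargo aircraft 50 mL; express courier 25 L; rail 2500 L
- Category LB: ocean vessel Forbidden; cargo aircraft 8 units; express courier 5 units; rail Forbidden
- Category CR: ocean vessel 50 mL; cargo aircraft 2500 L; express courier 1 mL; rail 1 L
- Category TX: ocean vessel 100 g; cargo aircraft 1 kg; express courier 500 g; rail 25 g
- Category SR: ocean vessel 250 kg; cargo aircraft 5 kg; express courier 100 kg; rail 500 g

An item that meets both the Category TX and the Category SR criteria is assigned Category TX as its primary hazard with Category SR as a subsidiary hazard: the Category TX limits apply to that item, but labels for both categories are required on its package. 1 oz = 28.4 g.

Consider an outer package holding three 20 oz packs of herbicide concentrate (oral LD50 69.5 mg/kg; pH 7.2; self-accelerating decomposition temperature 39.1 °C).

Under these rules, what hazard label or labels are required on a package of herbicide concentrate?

The herbicide concentrate has oral LD50 69.5 mg/kg, which is ≤ 200 mg/kg, so it is Category TX (Toxic).
With self-accelerating decomposition temperature 39.1 °C (< 50 °C), the herbicide concentrate falls in Category SR.
By the precedence rule Category TX is primary and Category SR is subsidiary, and that rule requires both labels on the package.

Category SR and TX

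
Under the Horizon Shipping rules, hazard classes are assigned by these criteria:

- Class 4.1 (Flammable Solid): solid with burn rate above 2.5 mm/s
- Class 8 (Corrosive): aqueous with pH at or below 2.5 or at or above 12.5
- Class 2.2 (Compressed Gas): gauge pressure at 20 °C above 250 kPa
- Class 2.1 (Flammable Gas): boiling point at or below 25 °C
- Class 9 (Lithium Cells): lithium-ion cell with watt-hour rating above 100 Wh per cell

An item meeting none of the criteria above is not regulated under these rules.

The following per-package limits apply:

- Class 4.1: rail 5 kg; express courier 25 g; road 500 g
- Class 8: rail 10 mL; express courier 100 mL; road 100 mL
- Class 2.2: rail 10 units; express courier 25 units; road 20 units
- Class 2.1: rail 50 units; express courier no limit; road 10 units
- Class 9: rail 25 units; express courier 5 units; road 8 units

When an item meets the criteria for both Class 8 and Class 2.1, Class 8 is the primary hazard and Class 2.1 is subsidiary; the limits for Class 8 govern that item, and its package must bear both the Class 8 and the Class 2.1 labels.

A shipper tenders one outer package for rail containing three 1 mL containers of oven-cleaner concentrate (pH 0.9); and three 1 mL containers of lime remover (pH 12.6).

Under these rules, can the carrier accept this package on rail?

The oven-cleaner concentrate has pH 0.9, which is ≤ 2.5, so it is Class 8 (Corrosive).
Lime remover: pH 12.6 ≥ 12.5 → Class 8 (Corrosive).
Total Class 8: (three 1 mL containers = 3 mL) + (three 1 mL containers = 3 mL) = 6 mL.
That is within the Class 8 rail limit of 10 mL.

Yes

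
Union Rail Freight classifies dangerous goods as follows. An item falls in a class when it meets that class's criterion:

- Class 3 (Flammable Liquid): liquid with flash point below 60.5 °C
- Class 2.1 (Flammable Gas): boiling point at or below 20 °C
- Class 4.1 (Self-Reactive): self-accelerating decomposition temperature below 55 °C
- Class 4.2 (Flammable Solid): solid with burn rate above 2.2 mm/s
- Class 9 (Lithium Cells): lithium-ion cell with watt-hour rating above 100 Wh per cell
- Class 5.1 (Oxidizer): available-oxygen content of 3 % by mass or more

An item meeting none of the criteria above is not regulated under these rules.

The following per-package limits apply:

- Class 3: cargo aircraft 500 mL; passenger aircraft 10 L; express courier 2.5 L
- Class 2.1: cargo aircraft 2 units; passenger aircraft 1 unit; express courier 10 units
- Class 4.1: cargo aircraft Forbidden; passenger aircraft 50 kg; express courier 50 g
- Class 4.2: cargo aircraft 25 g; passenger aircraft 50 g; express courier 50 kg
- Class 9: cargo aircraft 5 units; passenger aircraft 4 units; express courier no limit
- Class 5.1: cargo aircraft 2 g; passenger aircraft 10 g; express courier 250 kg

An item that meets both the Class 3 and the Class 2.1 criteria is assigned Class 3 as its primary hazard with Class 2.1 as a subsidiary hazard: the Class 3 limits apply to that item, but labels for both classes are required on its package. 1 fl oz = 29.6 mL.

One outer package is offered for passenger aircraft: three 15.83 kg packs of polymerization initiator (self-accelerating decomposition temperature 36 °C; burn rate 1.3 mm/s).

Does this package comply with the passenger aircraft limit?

Yes

Polymerization initiator: self-accelerating decomposition temperature 36 °C < 55 °C → Class 4.1 (Self-Reactive).
Class 4.1 quantity: three 15.83 kg packs = 47.49 kg.
That is within the Class 4.1 passenger aircraft limit of 50 kg.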